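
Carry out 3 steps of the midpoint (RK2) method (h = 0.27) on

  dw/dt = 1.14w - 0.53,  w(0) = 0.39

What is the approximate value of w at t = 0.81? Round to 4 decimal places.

Midpoint: k1 = f(t_n, w_n); k2 = f(t_n + h/2, w_n + (h/2)·k1); w_{n+1} = w_n + h·k2.
t=0.000000, w=0.390000:
  k1 = f(0.000000, 0.390000) = -0.085400
  k2 = f(0.135000, 0.378471) = -0.098543
  w ← 0.390000 + 0.27·(-0.098543) = 0.363393
t=0.270000, w=0.363393:
  k1 = f(0.270000, 0.363393) = -0.115732
  k2 = f(0.405000, 0.347770) = -0.133543
  w ← 0.363393 + 0.27·(-0.133543) = 0.327337
t=0.540000, w=0.327337:
  k1 = f(0.540000, 0.327337) = -0.156836
  k2 = f(0.675000, 0.306164) = -0.180973
  w ← 0.327337 + 0.27·(-0.180973) = 0.278474
w(0.81) ≈ 0.2785

0.2785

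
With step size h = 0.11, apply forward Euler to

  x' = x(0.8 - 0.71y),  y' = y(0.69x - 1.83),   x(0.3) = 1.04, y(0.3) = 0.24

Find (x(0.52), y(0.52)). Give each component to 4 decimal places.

1.1916, 0.1860

Euler on (x,y): x_{n+1} = x_n + h·x', y_{n+1} = y_n + h·y'.
0.300000: (1.040000, 0.240000); f=(0.654784, -0.266976) → (1.112026, 0.210633)
0.410000: (1.112026, 0.210633); f=(0.723318, -0.223840) → (1.191591, 0.186010)
(x(0.52), y(0.52)) ≈ (1.1916, 0.1860)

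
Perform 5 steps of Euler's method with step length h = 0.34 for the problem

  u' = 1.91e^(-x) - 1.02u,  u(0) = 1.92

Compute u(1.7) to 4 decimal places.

0.9354

Euler: u_{n+1} = u_n + h·f(x_n, u_n).
x=0.000000, u=1.920000: f=-0.048400 → u ← 1.920000 + 0.34·(-0.048400) = 1.903544
x=0.340000, u=1.903544: f=-0.582134 → u ← 1.903544 + 0.34·(-0.582134) = 1.705619
x=0.680000, u=1.705619: f=-0.772093 → u ← 1.705619 + 0.34·(-0.772093) = 1.443107
x=1.020000, u=1.443107: f=-0.783233 → u ← 1.443107 + 0.34·(-0.783233) = 1.176808
x=1.360000, u=1.176808: f=-0.710122 → u ← 1.176808 + 0.34·(-0.710122) = 0.935366
u(1.7) ≈ 0.9354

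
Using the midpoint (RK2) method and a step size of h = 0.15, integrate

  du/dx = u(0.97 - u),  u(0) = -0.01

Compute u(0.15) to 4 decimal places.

-0.0116

Midpoint: k1 = f(x_n, u_n); k2 = f(x_n + h/2, u_n + (h/2)·k1); u_{n+1} = u_n + h·k2.
x=0.000000, u=-0.010000:
  k1 = f(0.000000, -0.010000) = -0.009800
  k2 = f(0.075000, -0.010735) = -0.010528
  u ← -0.010000 + 0.15·(-0.010528) = -0.011579
u(0.15) ≈ -0.0116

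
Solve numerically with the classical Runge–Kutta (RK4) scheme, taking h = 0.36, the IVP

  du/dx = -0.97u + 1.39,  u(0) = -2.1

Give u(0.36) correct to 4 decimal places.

RK4: k1 = f(x_n, u_n); k2 = f(x_n + h/2, u_n + (h/2)·k1); k3 = f(x_n + h/2, u_n + (h/2)·k2); k4 = f(x_n + h, u_n + h·k3); u_{n+1} = u_n + (h/6)·(k1 + 2k2 + 2k3 + k4).
x=0.000000, u=-2.100000:
  k1 = f(0.000000, -2.100000) = 3.427000
  k2 = f(0.180000, -1.483140) = 2.828646
  k3 = f(0.180000, -1.590844) = 2.933118
  k4 = f(0.360000, -1.044077) = 2.402755
  u ← -2.100000 + (0.36/6)·(k1 + 2k2 + 2k3 + k4) = -1.058803
u(0.36) ≈ -1.0588

-1.0588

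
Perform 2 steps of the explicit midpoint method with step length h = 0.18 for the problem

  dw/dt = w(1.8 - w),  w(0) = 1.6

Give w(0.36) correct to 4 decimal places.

Midpoint: k1 = f(t_n, w_n); k2 = f(t_n + h/2, w_n + (h/2)·k1); w_{n+1} = w_n + h·k2.
t=0.000000, w=1.600000:
  k1 = f(0.000000, 1.600000) = 0.320000
  k2 = f(0.090000, 1.628800) = 0.278851
  w ← 1.600000 + 0.18·0.278851 = 1.650193
t=0.180000, w=1.650193:
  k1 = f(0.180000, 1.650193) = 0.247210
  k2 = f(0.270000, 1.672442) = 0.213333
  w ← 1.650193 + 0.18·0.213333 = 1.688593
w(0.36) ≈ 1.6886

1.6886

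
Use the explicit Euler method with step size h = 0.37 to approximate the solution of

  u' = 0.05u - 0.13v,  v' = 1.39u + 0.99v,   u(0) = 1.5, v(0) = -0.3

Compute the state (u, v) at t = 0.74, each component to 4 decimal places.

Euler on (u,v): u_{n+1} = u_n + h·u', v_{n+1} = v_n + h·v'.
0.000000: (1.500000, -0.300000); f=(0.114000, 1.788000) → (1.542180, 0.361560)
0.370000: (1.542180, 0.361560); f=(0.030106, 2.501575) → (1.553319, 1.287143)
(u(0.74), v(0.74)) ≈ (1.5533, 1.2871)

1.5533, 1.2871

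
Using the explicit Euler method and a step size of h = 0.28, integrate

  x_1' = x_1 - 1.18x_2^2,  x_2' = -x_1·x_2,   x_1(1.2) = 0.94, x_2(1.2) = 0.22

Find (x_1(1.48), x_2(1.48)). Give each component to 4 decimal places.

Euler on (x_1,x_2): x_1_{n+1} = x_1_n + h·x_1', x_2_{n+1} = x_2_n + h·x_2'.
1.200000: (0.940000, 0.220000); f=(0.882888, -0.206800) → (1.187209, 0.162096)
(x_1(1.48), x_2(1.48)) ≈ (1.1872, 0.1621)

1.1872, 0.1621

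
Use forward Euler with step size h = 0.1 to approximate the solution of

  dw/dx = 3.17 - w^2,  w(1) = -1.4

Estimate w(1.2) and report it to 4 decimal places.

Euler: w_{n+1} = w_n + h·f(x_n, w_n).
x=1.000000, w=-1.400000: f=1.210000 → w ← -1.400000 + 0.1·1.210000 = -1.279000
x=1.100000, w=-1.279000: f=1.534159 → w ← -1.279000 + 0.1·1.534159 = -1.125584
w(1.2) ≈ -1.1256

-1.1256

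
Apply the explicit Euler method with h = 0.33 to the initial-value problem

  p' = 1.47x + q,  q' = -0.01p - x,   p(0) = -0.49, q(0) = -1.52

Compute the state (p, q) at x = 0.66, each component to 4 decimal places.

-1.3326, -1.6240

Euler on (p,q): p_{n+1} = p_n + h·p', q_{n+1} = q_n + h·q'.
0.000000: (-0.490000, -1.520000); f=(-1.520000, 0.004900) → (-0.991600, -1.518383)
0.330000: (-0.991600, -1.518383); f=(-1.033283, -0.320084) → (-1.332583, -1.624011)
(p(0.66), q(0.66)) ≈ (-1.3326, -1.6240)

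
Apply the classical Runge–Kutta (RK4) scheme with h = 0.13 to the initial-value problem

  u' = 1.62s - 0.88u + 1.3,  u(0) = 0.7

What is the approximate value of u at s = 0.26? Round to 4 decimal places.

RK4: k1 = f(s_n, u_n); k2 = f(s_n + h/2, u_n + (h/2)·k1); k3 = f(s_n + h/2, u_n + (h/2)·k2); k4 = f(s_n + h, u_n + h·k3); u_{n+1} = u_n + (h/6)·(k1 + 2k2 + 2k3 + k4).
s=0.000000, u=0.700000:
  k1 = f(0.000000, 0.700000) = 0.684000
  k2 = f(0.065000, 0.744460) = 0.750175
  k3 = f(0.065000, 0.748761) = 0.746390
  k4 = f(0.130000, 0.797031) = 0.809213
  u ← 0.700000 + (0.13/6)·(k1 + 2k2 + 2k3 + k4) = 0.797204
s=0.130000, u=0.797204:
  k1 = f(0.130000, 0.797204) = 0.809060
  k2 = f(0.195000, 0.849793) = 0.868082
  k3 = f(0.195000, 0.853629) = 0.864706
  k4 = f(0.260000, 0.909616) = 0.920738
  u ← 0.797204 + (0.13/6)·(k1 + 2k2 + 2k3 + k4) = 0.909771
u(0.26) ≈ 0.9098

0.9098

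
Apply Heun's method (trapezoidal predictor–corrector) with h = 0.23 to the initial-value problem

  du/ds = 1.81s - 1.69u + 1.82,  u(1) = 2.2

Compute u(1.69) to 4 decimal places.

Heun: k1 = f(s_n, u_n); k2 = f(s_n + h, u_n + h·k1); u_{n+1} = u_n + (h/2)·(k1 + k2).
s=1.000000, u=2.200000:
  k1 = f(1.000000, 2.200000) = -0.088000
  k2 = f(1.230000, 2.179760) = 0.362506
  u ← 2.200000 + (0.23/2)·(-0.088000 + 0.362506) = 2.231568
s=1.230000, u=2.231568:
  k1 = f(1.230000, 2.231568) = 0.274950
  k2 = f(1.460000, 2.294807) = 0.584377
  u ← 2.231568 + (0.23/2)·(0.274950 + 0.584377) = 2.330391
s=1.460000, u=2.330391:
  k1 = f(1.460000, 2.330391) = 0.524240
  k2 = f(1.690000, 2.450966) = 0.736768
  u ← 2.330391 + (0.23/2)·(0.524240 + 0.736768) = 2.475407
u(1.69) ≈ 2.4754

2.4754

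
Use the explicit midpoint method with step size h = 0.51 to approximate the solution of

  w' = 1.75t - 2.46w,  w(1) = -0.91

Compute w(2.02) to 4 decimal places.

0.7702

Midpoint: k1 = f(t_n, w_n); k2 = f(t_n + h/2, w_n + (h/2)·k1); w_{n+1} = w_n + h·k2.
t=1.000000, w=-0.910000:
  k1 = f(1.000000, -0.910000) = 3.988600
  k2 = f(1.255000, 0.107093) = 1.932801
  w ← -0.910000 + 0.51·1.932801 = 0.075729
t=1.510000, w=0.075729:
  k1 = f(1.510000, 0.075729) = 2.456208
  k2 = f(1.765000, 0.702062) = 1.361679
  w ← 0.075729 + 0.51·1.361679 = 0.770185
w(2.02) ≈ 0.7702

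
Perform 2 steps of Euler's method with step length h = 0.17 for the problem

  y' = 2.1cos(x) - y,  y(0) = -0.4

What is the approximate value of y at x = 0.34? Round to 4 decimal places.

Euler: y_{n+1} = y_n + h·f(x_n, y_n).
x=0.000000, y=-0.400000: f=2.500000 → y ← -0.400000 + 0.17·2.500000 = 0.025000
x=0.170000, y=0.025000: f=2.044728 → y ← 0.025000 + 0.17·2.044728 = 0.372604
y(0.34) ≈ 0.3726

0.3726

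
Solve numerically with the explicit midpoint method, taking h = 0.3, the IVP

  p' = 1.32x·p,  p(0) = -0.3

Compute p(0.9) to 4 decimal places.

-0.5034

Midpoint: k1 = f(x_n, p_n); k2 = f(x_n + h/2, p_n + (h/2)·k1); p_{n+1} = p_n + h·k2.
x=0.000000, p=-0.300000:
  k1 = f(0.000000, -0.300000) = 0.000000
  k2 = f(0.150000, -0.300000) = -0.059400
  p ← -0.300000 + 0.3·(-0.059400) = -0.317820
x=0.300000, p=-0.317820:
  k1 = f(0.300000, -0.317820) = -0.125857
  k2 = f(0.450000, -0.336699) = -0.199999
  p ← -0.317820 + 0.3·(-0.199999) = -0.377820
x=0.600000, p=-0.377820:
  k1 = f(0.600000, -0.377820) = -0.299233
  k2 = f(0.750000, -0.422705) = -0.418478
  p ← -0.377820 + 0.3·(-0.418478) = -0.503363
p(0.9) ≈ -0.5034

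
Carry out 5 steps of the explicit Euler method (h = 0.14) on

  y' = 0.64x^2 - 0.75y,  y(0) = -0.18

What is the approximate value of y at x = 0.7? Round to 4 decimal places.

-0.0542

Euler: y_{n+1} = y_n + h·f(x_n, y_n).
x=0.000000, y=-0.180000: f=0.135000 → y ← -0.180000 + 0.14·0.135000 = -0.161100
x=0.140000, y=-0.161100: f=0.133369 → y ← -0.161100 + 0.14·0.133369 = -0.142428
x=0.280000, y=-0.142428: f=0.156997 → y ← -0.142428 + 0.14·0.156997 = -0.120449
x=0.420000, y=-0.120449: f=0.203233 → y ← -0.120449 + 0.14·0.203233 = -0.091996
x=0.560000, y=-0.091996: f=0.269701 → y ← -0.091996 + 0.14·0.269701 = -0.054238
y(0.7) ≈ -0.0542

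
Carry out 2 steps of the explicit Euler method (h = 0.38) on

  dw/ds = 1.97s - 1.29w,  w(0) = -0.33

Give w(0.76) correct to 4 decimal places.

Euler: w_{n+1} = w_n + h·f(s_n, w_n).
s=0.000000, w=-0.330000: f=0.425700 → w ← -0.330000 + 0.38·0.425700 = -0.168234
s=0.380000, w=-0.168234: f=0.965622 → w ← -0.168234 + 0.38·0.965622 = 0.198702
w(0.76) ≈ 0.1987

0.1987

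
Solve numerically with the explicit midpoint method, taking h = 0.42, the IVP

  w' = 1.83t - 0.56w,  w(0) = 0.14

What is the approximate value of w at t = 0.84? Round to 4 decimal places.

Midpoint: k1 = f(t_n, w_n); k2 = f(t_n + h/2, w_n + (h/2)·k1); w_{n+1} = w_n + h·k2.
t=0.000000, w=0.140000:
  k1 = f(0.000000, 0.140000) = -0.078400
  k2 = f(0.210000, 0.123536) = 0.315120
  w ← 0.140000 + 0.42·0.315120 = 0.272350
t=0.420000, w=0.272350:
  k1 = f(0.420000, 0.272350) = 0.616084
  k2 = f(0.630000, 0.401728) = 0.927932
  w ← 0.272350 + 0.42·0.927932 = 0.662082
w(0.84) ≈ 0.6621

0.6621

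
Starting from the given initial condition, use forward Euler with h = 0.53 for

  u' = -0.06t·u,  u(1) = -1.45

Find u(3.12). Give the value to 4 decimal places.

Euler: u_{n+1} = u_n + h·f(t_n, u_n).
t=1.000000, u=-1.450000: f=0.087000 → u ← -1.450000 + 0.53·0.087000 = -1.403890
t=1.530000, u=-1.403890: f=0.128877 → u ← -1.403890 + 0.53·0.128877 = -1.335585
t=2.060000, u=-1.335585: f=0.165078 → u ← -1.335585 + 0.53·0.165078 = -1.248094
t=2.590000, u=-1.248094: f=0.193954 → u ← -1.248094 + 0.53·0.193954 = -1.145298
u(3.12) ≈ -1.1453

-1.1453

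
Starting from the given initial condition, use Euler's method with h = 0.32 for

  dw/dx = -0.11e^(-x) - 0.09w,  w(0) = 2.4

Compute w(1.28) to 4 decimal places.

Euler: w_{n+1} = w_n + h·f(x_n, w_n).
x=0.000000, w=2.400000: f=-0.326000 → w ← 2.400000 + 0.32·(-0.326000) = 2.295680
x=0.320000, w=2.295680: f=-0.286488 → w ← 2.295680 + 0.32·(-0.286488) = 2.204004
x=0.640000, w=2.204004: f=-0.256363 → w ← 2.204004 + 0.32·(-0.256363) = 2.121968
x=0.960000, w=2.121968: f=-0.233095 → w ← 2.121968 + 0.32·(-0.233095) = 2.047377
w(1.28) ≈ 2.0474

2.0474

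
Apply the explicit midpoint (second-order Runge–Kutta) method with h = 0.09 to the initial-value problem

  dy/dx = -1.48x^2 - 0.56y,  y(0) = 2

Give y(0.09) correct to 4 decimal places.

1.9015

Midpoint: k1 = f(x_n, y_n); k2 = f(x_n + h/2, y_n + (h/2)·k1); y_{n+1} = y_n + h·k2.
x=0.000000, y=2.000000:
  k1 = f(0.000000, 2.000000) = -1.120000
  k2 = f(0.045000, 1.949600) = -1.094773
  y ← 2.000000 + 0.09·(-1.094773) = 1.901470
y(0.09) ≈ 1.9015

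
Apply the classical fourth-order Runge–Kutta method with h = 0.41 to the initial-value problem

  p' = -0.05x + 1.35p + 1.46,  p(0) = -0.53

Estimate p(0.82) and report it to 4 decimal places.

0.5608

RK4: k1 = f(x_n, p_n); k2 = f(x_n + h/2, p_n + (h/2)·k1); k3 = f(x_n + h/2, p_n + (h/2)·k2); k4 = f(x_n + h, p_n + h·k3); p_{n+1} = p_n + (h/6)·(k1 + 2k2 + 2k3 + k4).
x=0.000000, p=-0.530000:
  k1 = f(0.000000, -0.530000) = 0.744500
  k2 = f(0.205000, -0.377378) = 0.940290
  k3 = f(0.205000, -0.337240) = 0.994475
  k4 = f(0.410000, -0.122265) = 1.274442
  p ← -0.530000 + (0.41/6)·(k1 + 2k2 + 2k3 + k4) = -0.127621
x=0.410000, p=-0.127621:
  k1 = f(0.410000, -0.127621) = 1.267212
  k2 = f(0.615000, 0.132157) = 1.607663
  k3 = f(0.615000, 0.201950) = 1.701882
  k4 = f(0.820000, 0.570151) = 2.188704
  p ← -0.127621 + (0.41/6)·(k1 + 2k2 + 2k3 + k4) = 0.560838
p(0.82) ≈ 0.5608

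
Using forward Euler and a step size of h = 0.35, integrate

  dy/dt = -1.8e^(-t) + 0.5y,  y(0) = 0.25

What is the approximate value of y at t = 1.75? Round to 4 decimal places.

Euler: y_{n+1} = y_n + h·f(t_n, y_n).
t=0.000000, y=0.250000: f=-1.675000 → y ← 0.250000 + 0.35·(-1.675000) = -0.336250
t=0.350000, y=-0.336250: f=-1.436564 → y ← -0.336250 + 0.35·(-1.436564) = -0.839047
t=0.700000, y=-0.839047: f=-1.313377 → y ← -0.839047 + 0.35·(-1.313377) = -1.298729
t=1.050000, y=-1.298729: f=-1.279253 → y ← -1.298729 + 0.35·(-1.279253) = -1.746468
t=1.400000, y=-1.746468: f=-1.317108 → y ← -1.746468 + 0.35·(-1.317108) = -2.207456
y(1.75) ≈ -2.2075

-2.2075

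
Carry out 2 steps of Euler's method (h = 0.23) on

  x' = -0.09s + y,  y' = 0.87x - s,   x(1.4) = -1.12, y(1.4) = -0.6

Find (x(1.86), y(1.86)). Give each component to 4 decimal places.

-1.5843, -1.7785

Euler on (x,y): x_{n+1} = x_n + h·x', y_{n+1} = y_n + h·y'.
1.400000: (-1.120000, -0.600000); f=(-0.726000, -2.374400) → (-1.286980, -1.146112)
1.630000: (-1.286980, -1.146112); f=(-1.292812, -2.749673) → (-1.584327, -1.778537)
(x(1.86), y(1.86)) ≈ (-1.5843, -1.7785)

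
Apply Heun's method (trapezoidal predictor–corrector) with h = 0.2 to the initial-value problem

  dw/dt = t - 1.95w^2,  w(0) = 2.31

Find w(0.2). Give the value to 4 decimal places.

Heun: k1 = f(t_n, w_n); k2 = f(t_n + h, w_n + h·k1); w_{n+1} = w_n + (h/2)·(k1 + k2).
t=0.000000, w=2.310000:
  k1 = f(0.000000, 2.310000) = -10.405395
  k2 = f(0.200000, 0.228921) = 0.097811
  w ← 2.310000 + (0.2/2)·(-10.405395 + 0.097811) = 1.279242
w(0.2) ≈ 1.2792

1.2792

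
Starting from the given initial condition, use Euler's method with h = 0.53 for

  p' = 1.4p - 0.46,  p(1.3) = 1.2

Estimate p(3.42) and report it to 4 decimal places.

Euler: p_{n+1} = p_n + h·f(s_n, p_n).
s=1.300000, p=1.200000: f=1.220000 → p ← 1.200000 + 0.53·1.220000 = 1.846600
s=1.830000, p=1.846600: f=2.125240 → p ← 1.846600 + 0.53·2.125240 = 2.972977
s=2.360000, p=2.972977: f=3.702168 → p ← 2.972977 + 0.53·3.702168 = 4.935126
s=2.890000, p=4.935126: f=6.449177 → p ← 4.935126 + 0.53·6.449177 = 8.353190
p(3.42) ≈ 8.3532

8.3532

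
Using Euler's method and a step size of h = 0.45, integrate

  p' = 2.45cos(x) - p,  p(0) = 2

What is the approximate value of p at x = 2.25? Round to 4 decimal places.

Euler: p_{n+1} = p_n + h·f(x_n, p_n).
x=0.000000, p=2.000000: f=0.450000 → p ← 2.000000 + 0.45·0.450000 = 2.202500
x=0.450000, p=2.202500: f=0.003595 → p ← 2.202500 + 0.45·0.003595 = 2.204118
x=0.900000, p=2.204118: f=-0.681174 → p ← 2.204118 + 0.45·(-0.681174) = 1.897590
x=1.350000, p=1.897590: f=-1.361023 → p ← 1.897590 + 0.45·(-1.361023) = 1.285129
x=1.800000, p=1.285129: f=-1.841774 → p ← 1.285129 + 0.45·(-1.841774) = 0.456331
p(2.25) ≈ 0.4563

0.4563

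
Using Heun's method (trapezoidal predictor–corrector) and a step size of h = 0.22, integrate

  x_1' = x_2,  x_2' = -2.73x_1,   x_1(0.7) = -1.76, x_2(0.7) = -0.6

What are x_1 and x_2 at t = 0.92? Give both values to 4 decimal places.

-1.7757, 0.4967

Heun on (x_1,x_2): k1 = f(t_n, state_n); k2 = f(t_n + h, state_n + h·k1); state_{n+1} = state_n + (h/2)·(k1 + k2).
0.700000: (-1.760000, -0.600000)
  k1 = (-0.600000, 4.804800)
  predictor → (-1.892000, 0.457056)
  k2 = (0.457056, 5.165160)
  → (-1.775724, 0.496696)
(x_1(0.92), x_2(0.92)) ≈ (-1.7757, 0.4967)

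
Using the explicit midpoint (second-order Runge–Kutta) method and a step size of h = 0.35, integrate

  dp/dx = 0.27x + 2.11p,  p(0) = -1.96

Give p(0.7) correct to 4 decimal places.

Midpoint: k1 = f(x_n, p_n); k2 = f(x_n + h/2, p_n + (h/2)·k1); p_{n+1} = p_n + h·k2.
x=0.000000, p=-1.960000:
  k1 = f(0.000000, -1.960000) = -4.135600
  k2 = f(0.175000, -2.683730) = -5.615420
  p ← -1.960000 + 0.35·(-5.615420) = -3.925397
x=0.350000, p=-3.925397:
  k1 = f(0.350000, -3.925397) = -8.188088
  k2 = f(0.525000, -5.358312) = -11.164289
  p ← -3.925397 + 0.35·(-11.164289) = -7.832898
p(0.7) ≈ -7.8329

-7.8329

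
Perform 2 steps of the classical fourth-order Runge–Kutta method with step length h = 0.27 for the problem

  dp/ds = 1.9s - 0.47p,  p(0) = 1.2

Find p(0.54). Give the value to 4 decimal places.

RK4: k1 = f(s_n, p_n); k2 = f(s_n + h/2, p_n + (h/2)·k1); k3 = f(s_n + h/2, p_n + (h/2)·k2); k4 = f(s_n + h, p_n + h·k3); p_{n+1} = p_n + (h/6)·(k1 + 2k2 + 2k3 + k4).
s=0.000000, p=1.200000:
  k1 = f(0.000000, 1.200000) = -0.564000
  k2 = f(0.135000, 1.123860) = -0.271714
  k3 = f(0.135000, 1.163319) = -0.290260
  k4 = f(0.270000, 1.121630) = -0.014166
  p ← 1.200000 + (0.27/6)·(k1 + 2k2 + 2k3 + k4) = 1.123405
s=0.270000, p=1.123405:
  k1 = f(0.270000, 1.123405) = -0.015000
  k2 = f(0.405000, 1.121380) = 0.242451
  k3 = f(0.405000, 1.156136) = 0.226116
  k4 = f(0.540000, 1.184456) = 0.469306
  p ← 1.123405 + (0.27/6)·(k1 + 2k2 + 2k3 + k4) = 1.186020
p(0.54) ≈ 1.1860

1.1860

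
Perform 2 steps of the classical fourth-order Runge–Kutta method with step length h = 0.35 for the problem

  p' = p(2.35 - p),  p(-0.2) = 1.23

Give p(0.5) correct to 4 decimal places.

RK4: k1 = f(x_n, p_n); k2 = f(x_n + h/2, p_n + (h/2)·k1); k3 = f(x_n + h/2, p_n + (h/2)·k2); k4 = f(x_n + h, p_n + h·k3); p_{n+1} = p_n + (h/6)·(k1 + 2k2 + 2k3 + k4).
x=-0.200000, p=1.230000:
  k1 = f(-0.200000, 1.230000) = 1.377600
  k2 = f(-0.025000, 1.471080) = 1.292962
  k3 = f(-0.025000, 1.456268) = 1.301513
  k4 = f(0.150000, 1.685530) = 1.119985
  p ← 1.230000 + (0.35/6)·(k1 + 2k2 + 2k3 + k4) = 1.678381
x=0.150000, p=1.678381:
  k1 = f(0.150000, 1.678381) = 1.127232
  k2 = f(0.325000, 1.875647) = 0.889719
  k3 = f(0.325000, 1.834082) = 0.946236
  k4 = f(0.500000, 2.009564) = 0.684128
  p ← 1.678381 + (0.35/6)·(k1 + 2k2 + 2k3 + k4) = 1.998239
p(0.5) ≈ 1.9982

1.9982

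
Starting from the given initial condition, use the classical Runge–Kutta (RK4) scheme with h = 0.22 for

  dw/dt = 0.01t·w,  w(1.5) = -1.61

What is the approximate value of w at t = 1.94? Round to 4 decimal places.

RK4: k1 = f(t_n, w_n); k2 = f(t_n + h/2, w_n + (h/2)·k1); k3 = f(t_n + h/2, w_n + (h/2)·k2); k4 = f(t_n + h, w_n + h·k3); w_{n+1} = w_n + (h/6)·(k1 + 2k2 + 2k3 + k4).
t=1.500000, w=-1.610000:
  k1 = f(1.500000, -1.610000) = -0.024150
  k2 = f(1.610000, -1.612657) = -0.025964
  k3 = f(1.610000, -1.612856) = -0.025967
  k4 = f(1.720000, -1.615713) = -0.027790
  w ← -1.610000 + (0.22/6)·(k1 + 2k2 + 2k3 + k4) = -1.615713
t=1.720000, w=-1.615713:
  k1 = f(1.720000, -1.615713) = -0.027790
  k2 = f(1.830000, -1.618770) = -0.029623
  k3 = f(1.830000, -1.618971) = -0.029627
  k4 = f(1.940000, -1.622231) = -0.031471
  w ← -1.615713 + (0.22/6)·(k1 + 2k2 + 2k3 + k4) = -1.622231
w(1.94) ≈ -1.6222

-1.6222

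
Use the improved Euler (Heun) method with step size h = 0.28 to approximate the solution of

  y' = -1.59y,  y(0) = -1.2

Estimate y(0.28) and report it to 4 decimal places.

-0.7847

Heun: k1 = f(t_n, y_n); k2 = f(t_n + h, y_n + h·k1); y_{n+1} = y_n + (h/2)·(k1 + k2).
t=0.000000, y=-1.200000:
  k1 = f(0.000000, -1.200000) = 1.908000
  k2 = f(0.280000, -0.665760) = 1.058558
  y ← -1.200000 + (0.28/2)·(1.908000 + 1.058558) = -0.784682
y(0.28) ≈ -0.7847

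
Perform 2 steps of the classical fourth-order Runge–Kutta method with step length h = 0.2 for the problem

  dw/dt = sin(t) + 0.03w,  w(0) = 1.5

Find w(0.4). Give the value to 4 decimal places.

RK4: k1 = f(t_n, w_n); k2 = f(t_n + h/2, w_n + (h/2)·k1); k3 = f(t_n + h/2, w_n + (h/2)·k2); k4 = f(t_n + h, w_n + h·k3); w_{n+1} = w_n + (h/6)·(k1 + 2k2 + 2k3 + k4).
t=0.000000, w=1.500000:
  k1 = f(0.000000, 1.500000) = 0.045000
  k2 = f(0.100000, 1.504500) = 0.144968
  k3 = f(0.100000, 1.514497) = 0.145268
  k4 = f(0.200000, 1.529054) = 0.244541
  w ← 1.500000 + (0.2/6)·(k1 + 2k2 + 2k3 + k4) = 1.529000
t=0.200000, w=1.529000:
  k1 = f(0.200000, 1.529000) = 0.244539
  k2 = f(0.300000, 1.553454) = 0.342124
  k3 = f(0.300000, 1.563213) = 0.342417
  k4 = f(0.400000, 1.597484) = 0.437343
  w ← 1.529000 + (0.2/6)·(k1 + 2k2 + 2k3 + k4) = 1.597366
w(0.4) ≈ 1.5974

1.5974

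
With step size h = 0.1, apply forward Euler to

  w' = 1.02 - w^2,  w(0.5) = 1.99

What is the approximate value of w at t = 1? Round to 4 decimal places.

Euler: w_{n+1} = w_n + h·f(t_n, w_n).
t=0.500000, w=1.990000: f=-2.940100 → w ← 1.990000 + 0.1·(-2.940100) = 1.695990
t=0.600000, w=1.695990: f=-1.856382 → w ← 1.695990 + 0.1·(-1.856382) = 1.510352
t=0.700000, w=1.510352: f=-1.261163 → w ← 1.510352 + 0.1·(-1.261163) = 1.384236
t=0.800000, w=1.384236: f=-0.896108 → w ← 1.384236 + 0.1·(-0.896108) = 1.294625
t=0.900000, w=1.294625: f=-0.656053 → w ← 1.294625 + 0.1·(-0.656053) = 1.229019
w(1) ≈ 1.2290

1.2290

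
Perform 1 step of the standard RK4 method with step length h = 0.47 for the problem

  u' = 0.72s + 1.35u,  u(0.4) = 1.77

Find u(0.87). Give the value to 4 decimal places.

3.6245

RK4: k1 = f(s_n, u_n); k2 = f(s_n + h/2, u_n + (h/2)·k1); k3 = f(s_n + h/2, u_n + (h/2)·k2); k4 = f(s_n + h, u_n + h·k3); u_{n+1} = u_n + (h/6)·(k1 + 2k2 + 2k3 + k4).
s=0.400000, u=1.770000:
  k1 = f(0.400000, 1.770000) = 2.677500
  k2 = f(0.635000, 2.399212) = 3.696137
  k3 = f(0.635000, 2.638592) = 4.019299
  k4 = f(0.870000, 3.659071) = 5.566145
  u ← 1.770000 + (0.47/6)·(k1 + 2k2 + 2k3 + k4) = 3.624504
u(0.87) ≈ 3.6245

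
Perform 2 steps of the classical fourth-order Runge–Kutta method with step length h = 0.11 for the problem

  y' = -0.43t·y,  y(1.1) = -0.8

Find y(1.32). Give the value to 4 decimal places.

-0.7135

RK4: k1 = f(t_n, y_n); k2 = f(t_n + h/2, y_n + (h/2)·k1); k3 = f(t_n + h/2, y_n + (h/2)·k2); k4 = f(t_n + h, y_n + h·k3); y_{n+1} = y_n + (h/6)·(k1 + 2k2 + 2k3 + k4).
t=1.100000, y=-0.800000:
  k1 = f(1.100000, -0.800000) = 0.378400
  k2 = f(1.155000, -0.779188) = 0.386984
  k3 = f(1.155000, -0.778716) = 0.386749
  k4 = f(1.210000, -0.757458) = 0.394105
  y ← -0.800000 + (0.11/6)·(k1 + 2k2 + 2k3 + k4) = -0.757467
t=1.210000, y=-0.757467:
  k1 = f(1.210000, -0.757467) = 0.394110
  k2 = f(1.265000, -0.735791) = 0.400234
  k3 = f(1.265000, -0.735454) = 0.400050
  k4 = f(1.320000, -0.713462) = 0.404961
  y ← -0.757467 + (0.11/6)·(k1 + 2k2 + 2k3 + k4) = -0.713474
y(1.32) ≈ -0.7135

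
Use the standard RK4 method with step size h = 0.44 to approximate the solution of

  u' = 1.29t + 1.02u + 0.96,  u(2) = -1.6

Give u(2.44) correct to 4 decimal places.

-0.3951

RK4: k1 = f(t_n, u_n); k2 = f(t_n + h/2, u_n + (h/2)·k1); k3 = f(t_n + h/2, u_n + (h/2)·k2); k4 = f(t_n + h, u_n + h·k3); u_{n+1} = u_n + (h/6)·(k1 + 2k2 + 2k3 + k4).
t=2.000000, u=-1.600000:
  k1 = f(2.000000, -1.600000) = 1.908000
  k2 = f(2.220000, -1.180240) = 2.619955
  k3 = f(2.220000, -1.023610) = 2.779718
  k4 = f(2.440000, -0.376924) = 3.723137
  u ← -1.600000 + (0.44/6)·(k1 + 2k2 + 2k3 + k4) = -0.395098
u(2.44) ≈ -0.3951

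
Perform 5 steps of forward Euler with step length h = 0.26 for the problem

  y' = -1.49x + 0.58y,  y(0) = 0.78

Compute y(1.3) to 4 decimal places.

Euler: y_{n+1} = y_n + h·f(x_n, y_n).
x=0.000000, y=0.780000: f=0.452400 → y ← 0.780000 + 0.26·0.452400 = 0.897624
x=0.260000, y=0.897624: f=0.133222 → y ← 0.897624 + 0.26·0.133222 = 0.932262
x=0.520000, y=0.932262: f=-0.234088 → y ← 0.932262 + 0.26·(-0.234088) = 0.871399
x=0.780000, y=0.871399: f=-0.656789 → y ← 0.871399 + 0.26·(-0.656789) = 0.700634
x=1.040000, y=0.700634: f=-1.143232 → y ← 0.700634 + 0.26·(-1.143232) = 0.403393
y(1.3) ≈ 0.4034

0.4034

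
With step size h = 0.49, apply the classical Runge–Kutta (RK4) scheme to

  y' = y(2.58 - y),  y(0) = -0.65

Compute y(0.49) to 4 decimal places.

-5.1273

RK4: k1 = f(t_n, y_n); k2 = f(t_n + h/2, y_n + (h/2)·k1); k3 = f(t_n + h/2, y_n + (h/2)·k2); k4 = f(t_n + h, y_n + h·k3); y_{n+1} = y_n + (h/6)·(k1 + 2k2 + 2k3 + k4).
t=0.000000, y=-0.650000:
  k1 = f(0.000000, -0.650000) = -2.099500
  k2 = f(0.245000, -1.164378) = -4.359869
  k3 = f(0.245000, -1.718168) = -7.384974
  k4 = f(0.490000, -4.268637) = -29.234348
  y ← -0.650000 + (0.49/6)·(k1 + 2k2 + 2k3 + k4) = -5.127255
y(0.49) ≈ -5.1273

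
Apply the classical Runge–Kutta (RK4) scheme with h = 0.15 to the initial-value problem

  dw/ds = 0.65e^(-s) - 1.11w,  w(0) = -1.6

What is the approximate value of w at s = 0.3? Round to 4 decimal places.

-1.0047

RK4: k1 = f(s_n, w_n); k2 = f(s_n + h/2, w_n + (h/2)·k1); k3 = f(s_n + h/2, w_n + (h/2)·k2); k4 = f(s_n + h, w_n + h·k3); w_{n+1} = w_n + (h/6)·(k1 + 2k2 + 2k3 + k4).
s=0.000000, w=-1.600000:
  k1 = f(0.000000, -1.600000) = 2.426000
  k2 = f(0.075000, -1.418050) = 2.177069
  k3 = f(0.075000, -1.436720) = 2.197792
  k4 = f(0.150000, -1.270331) = 1.969528
  w ← -1.600000 + (0.15/6)·(k1 + 2k2 + 2k3 + k4) = -1.271369
s=0.150000, w=-1.271369:
  k1 = f(0.150000, -1.271369) = 1.970680
  k2 = f(0.225000, -1.123568) = 1.766196
  k3 = f(0.225000, -1.138904) = 1.783219
  k4 = f(0.300000, -1.003886) = 1.595845
  w ← -1.271369 + (0.15/6)·(k1 + 2k2 + 2k3 + k4) = -1.004735
w(0.3) ≈ -1.0047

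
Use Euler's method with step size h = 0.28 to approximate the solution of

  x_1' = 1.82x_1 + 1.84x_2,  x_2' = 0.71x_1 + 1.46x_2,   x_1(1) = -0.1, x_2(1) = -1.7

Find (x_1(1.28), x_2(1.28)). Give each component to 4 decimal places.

Euler on (x_1,x_2): x_1_{n+1} = x_1_n + h·x_1', x_2_{n+1} = x_2_n + h·x_2'.
1.000000: (-0.100000, -1.700000); f=(-3.310000, -2.553000) → (-1.026800, -2.414840)
(x_1(1.28), x_2(1.28)) ≈ (-1.0268, -2.4148)

-1.0268, -2.4148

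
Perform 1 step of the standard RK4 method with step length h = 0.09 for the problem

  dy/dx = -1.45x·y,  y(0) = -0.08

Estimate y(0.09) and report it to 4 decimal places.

RK4: k1 = f(x_n, y_n); k2 = f(x_n + h/2, y_n + (h/2)·k1); k3 = f(x_n + h/2, y_n + (h/2)·k2); k4 = f(x_n + h, y_n + h·k3); y_{n+1} = y_n + (h/6)·(k1 + 2k2 + 2k3 + k4).
x=0.000000, y=-0.080000:
  k1 = f(0.000000, -0.080000) = 0.000000
  k2 = f(0.045000, -0.080000) = 0.005220
  k3 = f(0.045000, -0.079765) = 0.005205
  k4 = f(0.090000, -0.079532) = 0.010379
  y ← -0.080000 + (0.09/6)·(k1 + 2k2 + 2k3 + k4) = -0.079532
y(0.09) ≈ -0.0795

-0.0795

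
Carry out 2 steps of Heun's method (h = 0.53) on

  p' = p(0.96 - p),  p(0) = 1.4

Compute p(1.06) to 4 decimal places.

Heun: k1 = f(x_n, p_n); k2 = f(x_n + h, p_n + h·k1); p_{n+1} = p_n + (h/2)·(k1 + k2).
x=0.000000, p=1.400000:
  k1 = f(0.000000, 1.400000) = -0.616000
  k2 = f(0.530000, 1.073520) = -0.121866
  p ← 1.400000 + (0.53/2)·(-0.616000 + (-0.121866)) = 1.204466
x=0.530000, p=1.204466:
  k1 = f(0.530000, 1.204466) = -0.294450
  k2 = f(1.060000, 1.048407) = -0.092686
  p ← 1.204466 + (0.53/2)·(-0.294450 + (-0.092686)) = 1.101874
p(1.06) ≈ 1.1019

1.1019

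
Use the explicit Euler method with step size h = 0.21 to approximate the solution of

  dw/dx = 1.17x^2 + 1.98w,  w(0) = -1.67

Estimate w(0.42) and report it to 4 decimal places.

-3.3367

Euler: w_{n+1} = w_n + h·f(x_n, w_n).
x=0.000000, w=-1.670000: f=-3.306600 → w ← -1.670000 + 0.21·(-3.306600) = -2.364386
x=0.210000, w=-2.364386: f=-4.629887 → w ← -2.364386 + 0.21·(-4.629887) = -3.336662
w(0.42) ≈ -3.3367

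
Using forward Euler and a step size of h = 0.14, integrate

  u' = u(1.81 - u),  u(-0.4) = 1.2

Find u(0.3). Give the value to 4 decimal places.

1.6024

Euler: u_{n+1} = u_n + h·f(t_n, u_n).
t=-0.400000, u=1.200000: f=0.732000 → u ← 1.200000 + 0.14·0.732000 = 1.302480
t=-0.260000, u=1.302480: f=0.661035 → u ← 1.302480 + 0.14·0.661035 = 1.395025
t=-0.120000, u=1.395025: f=0.578901 → u ← 1.395025 + 0.14·0.578901 = 1.476071
t=0.020000, u=1.476071: f=0.492903 → u ← 1.476071 + 0.14·0.492903 = 1.545077
t=0.160000, u=1.545077: f=0.409326 → u ← 1.545077 + 0.14·0.409326 = 1.602383
u(0.3) ≈ 1.6024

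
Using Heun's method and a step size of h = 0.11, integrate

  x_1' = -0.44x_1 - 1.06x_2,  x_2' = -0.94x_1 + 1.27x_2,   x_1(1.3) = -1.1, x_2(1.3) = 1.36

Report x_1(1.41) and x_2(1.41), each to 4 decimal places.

-1.2205, 1.6904

Heun on (x_1,x_2): k1 = f(x_n, state_n); k2 = f(x_n + h, state_n + h·k1); state_{n+1} = state_n + (h/2)·(k1 + k2).
1.300000: (-1.100000, 1.360000)
  k1 = (-0.957600, 2.761200)
  predictor → (-1.205336, 1.663732)
  k2 = (-1.233208, 3.245955)
  → (-1.220494, 1.690394)
(x_1(1.41), x_2(1.41)) ≈ (-1.2205, 1.6904)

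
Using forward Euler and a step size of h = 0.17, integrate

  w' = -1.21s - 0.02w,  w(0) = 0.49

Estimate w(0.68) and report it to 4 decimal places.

0.2740

Euler: w_{n+1} = w_n + h·f(s_n, w_n).
s=0.000000, w=0.490000: f=-0.009800 → w ← 0.490000 + 0.17·(-0.009800) = 0.488334
s=0.170000, w=0.488334: f=-0.215467 → w ← 0.488334 + 0.17·(-0.215467) = 0.451705
s=0.340000, w=0.451705: f=-0.420434 → w ← 0.451705 + 0.17·(-0.420434) = 0.380231
s=0.510000, w=0.380231: f=-0.624705 → w ← 0.380231 + 0.17·(-0.624705) = 0.274031
w(0.68) ≈ 0.2740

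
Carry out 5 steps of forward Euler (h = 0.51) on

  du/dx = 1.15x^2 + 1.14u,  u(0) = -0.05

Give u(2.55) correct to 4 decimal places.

Euler: u_{n+1} = u_n + h·f(x_n, u_n).
x=0.000000, u=-0.050000: f=-0.057000 → u ← -0.050000 + 0.51·(-0.057000) = -0.079070
x=0.510000, u=-0.079070: f=0.208975 → u ← -0.079070 + 0.51·0.208975 = 0.027507
x=1.020000, u=0.027507: f=1.227818 → u ← 0.027507 + 0.51·1.227818 = 0.653695
x=1.530000, u=0.653695: f=3.437247 → u ← 0.653695 + 0.51·3.437247 = 2.406691
x=2.040000, u=2.406691: f=7.529467 → u ← 2.406691 + 0.51·7.529467 = 6.246719
u(2.55) ≈ 6.2467

6.2467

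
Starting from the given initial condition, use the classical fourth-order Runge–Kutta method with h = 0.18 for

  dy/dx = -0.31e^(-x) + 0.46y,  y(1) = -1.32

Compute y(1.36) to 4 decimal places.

RK4: k1 = f(x_n, y_n); k2 = f(x_n + h/2, y_n + (h/2)·k1); k3 = f(x_n + h/2, y_n + (h/2)·k2); k4 = f(x_n + h, y_n + h·k3); y_{n+1} = y_n + (h/6)·(k1 + 2k2 + 2k3 + k4).
x=1.000000, y=-1.320000:
  k1 = f(1.000000, -1.320000) = -0.721243
  k2 = f(1.090000, -1.384912) = -0.741287
  k3 = f(1.090000, -1.386716) = -0.742116
  k4 = f(1.180000, -1.453581) = -0.763904
  y ← -1.320000 + (0.18/6)·(k1 + 2k2 + 2k3 + k4) = -1.453559
x=1.180000, y=-1.453559:
  k1 = f(1.180000, -1.453559) = -0.763893
  k2 = f(1.270000, -1.522309) = -0.787320
  k3 = f(1.270000, -1.524417) = -0.788290
  k4 = f(1.360000, -1.595451) = -0.813472
  y ← -1.453559 + (0.18/6)·(k1 + 2k2 + 2k3 + k4) = -1.595416
y(1.36) ≈ -1.5954

-1.5954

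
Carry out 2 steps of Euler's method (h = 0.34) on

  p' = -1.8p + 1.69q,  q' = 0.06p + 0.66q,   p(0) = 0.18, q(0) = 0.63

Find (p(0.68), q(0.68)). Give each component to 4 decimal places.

Euler on (p,q): p_{n+1} = p_n + h·p', q_{n+1} = q_n + h·q'.
0.000000: (0.180000, 0.630000); f=(0.740700, 0.426600) → (0.431838, 0.775044)
0.340000: (0.431838, 0.775044); f=(0.532516, 0.537439) → (0.612893, 0.957773)
(p(0.68), q(0.68)) ≈ (0.6129, 0.9578)

0.6129, 0.9578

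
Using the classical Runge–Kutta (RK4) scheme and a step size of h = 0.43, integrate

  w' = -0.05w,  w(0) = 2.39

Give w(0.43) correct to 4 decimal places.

2.3392

RK4: k1 = f(s_n, w_n); k2 = f(s_n + h/2, w_n + (h/2)·k1); k3 = f(s_n + h/2, w_n + (h/2)·k2); k4 = f(s_n + h, w_n + h·k3); w_{n+1} = w_n + (h/6)·(k1 + 2k2 + 2k3 + k4).
s=0.000000, w=2.390000:
  k1 = f(0.000000, 2.390000) = -0.119500
  k2 = f(0.215000, 2.364308) = -0.118215
  k3 = f(0.215000, 2.364584) = -0.118229
  k4 = f(0.430000, 2.339161) = -0.116958
  w ← 2.390000 + (0.43/6)·(k1 + 2k2 + 2k3 + k4) = 2.339163
w(0.43) ≈ 2.3392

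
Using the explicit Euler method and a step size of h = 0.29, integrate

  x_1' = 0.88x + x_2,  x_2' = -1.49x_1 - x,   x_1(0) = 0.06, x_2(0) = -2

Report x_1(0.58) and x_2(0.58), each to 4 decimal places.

-1.0335, -1.8853

Euler on (x_1,x_2): x_1_{n+1} = x_1_n + h·x_1', x_2_{n+1} = x_2_n + h·x_2'.
0.000000: (0.060000, -2.000000); f=(-2.000000, -0.089400) → (-0.520000, -2.025926)
0.290000: (-0.520000, -2.025926); f=(-1.770726, 0.484800) → (-1.033511, -1.885334)
(x_1(0.58), x_2(0.58)) ≈ (-1.0335, -1.8853)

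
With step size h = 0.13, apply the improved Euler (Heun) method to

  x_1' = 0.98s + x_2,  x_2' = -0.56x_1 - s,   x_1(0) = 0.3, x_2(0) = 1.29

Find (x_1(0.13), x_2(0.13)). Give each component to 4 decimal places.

Heun on (x_1,x_2): k1 = f(s_n, state_n); k2 = f(s_n + h, state_n + h·k1); state_{n+1} = state_n + (h/2)·(k1 + k2).
0.000000: (0.300000, 1.290000)
  k1 = (1.290000, -0.168000)
  predictor → (0.467700, 1.268160)
  k2 = (1.395560, -0.391912)
  → (0.474561, 1.253606)
(x_1(0.13), x_2(0.13)) ≈ (0.4746, 1.2536)

0.4746, 1.2536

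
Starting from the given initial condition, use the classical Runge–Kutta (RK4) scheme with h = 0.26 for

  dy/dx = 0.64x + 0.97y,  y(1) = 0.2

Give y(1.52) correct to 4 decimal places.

RK4: k1 = f(x_n, y_n); k2 = f(x_n + h/2, y_n + (h/2)·k1); k3 = f(x_n + h/2, y_n + (h/2)·k2); k4 = f(x_n + h, y_n + h·k3); y_{n+1} = y_n + (h/6)·(k1 + 2k2 + 2k3 + k4).
x=1.000000, y=0.200000:
  k1 = f(1.000000, 0.200000) = 0.834000
  k2 = f(1.130000, 0.308420) = 1.022367
  k3 = f(1.130000, 0.332908) = 1.046121
  k4 = f(1.260000, 0.471991) = 1.264232
  y ← 0.200000 + (0.26/6)·(k1 + 2k2 + 2k3 + k4) = 0.470192
x=1.260000, y=0.470192:
  k1 = f(1.260000, 0.470192) = 1.262487
  k2 = f(1.390000, 0.634316) = 1.504886
  k3 = f(1.390000, 0.665828) = 1.535453
  k4 = f(1.520000, 0.869410) = 1.816128
  y ← 0.470192 + (0.26/6)·(k1 + 2k2 + 2k3 + k4) = 0.867095
y(1.52) ≈ 0.8671

0.8671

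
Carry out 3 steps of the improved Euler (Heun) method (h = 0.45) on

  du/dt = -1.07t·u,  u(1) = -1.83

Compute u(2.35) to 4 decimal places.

-0.2683

Heun: k1 = f(t_n, u_n); k2 = f(t_n + h, u_n + h·k1); u_{n+1} = u_n + (h/2)·(k1 + k2).
t=1.000000, u=-1.830000:
  k1 = f(1.000000, -1.830000) = 1.958100
  k2 = f(1.450000, -0.948855) = 1.472149
  u ← -1.830000 + (0.45/2)·(1.958100 + 1.472149) = -1.058194
t=1.450000, u=-1.058194:
  k1 = f(1.450000, -1.058194) = 1.641788
  k2 = f(1.900000, -0.319389) = 0.649319
  u ← -1.058194 + (0.45/2)·(1.641788 + 0.649319) = -0.542695
t=1.900000, u=-0.542695:
  k1 = f(1.900000, -0.542695) = 1.103299
  k2 = f(2.350000, -0.046210) = 0.116196
  u ← -0.542695 + (0.45/2)·(1.103299 + 0.116196) = -0.268309
u(2.35) ≈ -0.2683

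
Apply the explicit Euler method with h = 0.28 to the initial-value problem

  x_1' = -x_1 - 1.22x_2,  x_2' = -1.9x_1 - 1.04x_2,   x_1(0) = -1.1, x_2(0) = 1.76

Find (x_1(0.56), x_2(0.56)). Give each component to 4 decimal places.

Euler on (x_1,x_2): x_1_{n+1} = x_1_n + h·x_1', x_2_{n+1} = x_2_n + h·x_2'.
0.000000: (-1.100000, 1.760000); f=(-1.047200, 0.259600) → (-1.393216, 1.832688)
0.280000: (-1.393216, 1.832688); f=(-0.842663, 0.741115) → (-1.629162, 2.040200)
(x_1(0.56), x_2(0.56)) ≈ (-1.6292, 2.0402)

-1.6292, 2.0402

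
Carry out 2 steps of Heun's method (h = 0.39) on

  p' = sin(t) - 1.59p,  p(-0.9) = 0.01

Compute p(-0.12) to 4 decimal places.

-0.1439

Heun: k1 = f(t_n, p_n); k2 = f(t_n + h, p_n + h·k1); p_{n+1} = p_n + (h/2)·(k1 + k2).
t=-0.900000, p=0.010000:
  k1 = f(-0.900000, 0.010000) = -0.799227
  k2 = f(-0.510000, -0.301698) = -0.008477
  p ← 0.010000 + (0.39/2)·(-0.799227 + (-0.008477)) = -0.147502
t=-0.510000, p=-0.147502:
  k1 = f(-0.510000, -0.147502) = -0.253649
  k2 = f(-0.120000, -0.246425) = 0.272104
  p ← -0.147502 + (0.39/2)·(-0.253649 + 0.272104) = -0.143903
p(-0.12) ≈ -0.1439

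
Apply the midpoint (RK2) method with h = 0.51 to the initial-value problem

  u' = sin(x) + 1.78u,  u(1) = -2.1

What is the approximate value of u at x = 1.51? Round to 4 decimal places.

Midpoint: k1 = f(x_n, u_n); k2 = f(x_n + h/2, u_n + (h/2)·k1); u_{n+1} = u_n + h·k2.
x=1.000000, u=-2.100000:
  k1 = f(1.000000, -2.100000) = -2.896529
  k2 = f(1.255000, -2.838615) = -4.102185
  u ← -2.100000 + 0.51·(-4.102185) = -4.192114
u(1.51) ≈ -4.1921

-4.1921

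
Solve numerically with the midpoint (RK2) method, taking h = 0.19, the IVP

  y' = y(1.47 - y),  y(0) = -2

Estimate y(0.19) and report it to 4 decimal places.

-4.0864

Midpoint: k1 = f(t_n, y_n); k2 = f(t_n + h/2, y_n + (h/2)·k1); y_{n+1} = y_n + h·k2.
t=0.000000, y=-2.000000:
  k1 = f(0.000000, -2.000000) = -6.940000
  k2 = f(0.095000, -2.659300) = -10.981047
  y ← -2.000000 + 0.19·(-10.981047) = -4.086399
y(0.19) ≈ -4.0864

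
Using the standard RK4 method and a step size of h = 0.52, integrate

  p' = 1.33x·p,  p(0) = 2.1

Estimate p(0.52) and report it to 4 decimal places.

2.5136

RK4: k1 = f(x_n, p_n); k2 = f(x_n + h/2, p_n + (h/2)·k1); k3 = f(x_n + h/2, p_n + (h/2)·k2); k4 = f(x_n + h, p_n + h·k3); p_{n+1} = p_n + (h/6)·(k1 + 2k2 + 2k3 + k4).
x=0.000000, p=2.100000:
  k1 = f(0.000000, 2.100000) = 0.000000
  k2 = f(0.260000, 2.100000) = 0.726180
  k3 = f(0.260000, 2.288807) = 0.791469
  k4 = f(0.520000, 2.511564) = 1.736998
  p ← 2.100000 + (0.52/6)·(k1 + 2k2 + 2k3 + k4) = 2.513599
p(0.52) ≈ 2.5136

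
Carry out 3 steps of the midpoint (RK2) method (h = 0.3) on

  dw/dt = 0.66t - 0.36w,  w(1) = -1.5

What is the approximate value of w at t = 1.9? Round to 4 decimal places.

-0.3360

Midpoint: k1 = f(t_n, w_n); k2 = f(t_n + h/2, w_n + (h/2)·k1); w_{n+1} = w_n + h·k2.
t=1.000000, w=-1.500000:
  k1 = f(1.000000, -1.500000) = 1.200000
  k2 = f(1.150000, -1.320000) = 1.234200
  w ← -1.500000 + 0.3·1.234200 = -1.129740
t=1.300000, w=-1.129740:
  k1 = f(1.300000, -1.129740) = 1.264706
  k2 = f(1.450000, -0.940034) = 1.295412
  w ← -1.129740 + 0.3·1.295412 = -0.741116
t=1.600000, w=-0.741116:
  k1 = f(1.600000, -0.741116) = 1.322802
  k2 = f(1.750000, -0.542696) = 1.350371
  w ← -0.741116 + 0.3·1.350371 = -0.336005
w(1.9) ≈ -0.3360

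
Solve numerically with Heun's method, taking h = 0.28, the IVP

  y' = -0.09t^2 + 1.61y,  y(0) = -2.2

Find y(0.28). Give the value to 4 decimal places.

-3.4163

Heun: k1 = f(t_n, y_n); k2 = f(t_n + h, y_n + h·k1); y_{n+1} = y_n + (h/2)·(k1 + k2).
t=0.000000, y=-2.200000:
  k1 = f(0.000000, -2.200000) = -3.542000
  k2 = f(0.280000, -3.191760) = -5.145790
  y ← -2.200000 + (0.28/2)·(-3.542000 + (-5.145790)) = -3.416291
y(0.28) ≈ -3.4163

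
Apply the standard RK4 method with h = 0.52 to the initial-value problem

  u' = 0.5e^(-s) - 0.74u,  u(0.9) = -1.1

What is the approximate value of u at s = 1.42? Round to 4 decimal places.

RK4: k1 = f(s_n, u_n); k2 = f(s_n + h/2, u_n + (h/2)·k1); k3 = f(s_n + h/2, u_n + (h/2)·k2); k4 = f(s_n + h, u_n + h·k3); u_{n+1} = u_n + (h/6)·(k1 + 2k2 + 2k3 + k4).
s=0.900000, u=-1.100000:
  k1 = f(0.900000, -1.100000) = 1.017285
  k2 = f(1.160000, -0.835506) = 0.775017
  k3 = f(1.160000, -0.898495) = 0.821630
  k4 = f(1.420000, -0.672753) = 0.618694
  u ← -1.100000 + (0.52/6)·(k1 + 2k2 + 2k3 + k4) = -0.681463
u(1.42) ≈ -0.6815

-0.6815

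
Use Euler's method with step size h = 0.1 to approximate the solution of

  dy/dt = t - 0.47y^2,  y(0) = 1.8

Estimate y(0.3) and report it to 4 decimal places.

Euler: y_{n+1} = y_n + h·f(t_n, y_n).
t=0.000000, y=1.800000: f=-1.522800 → y ← 1.800000 + 0.1·(-1.522800) = 1.647720
t=0.100000, y=1.647720: f=-1.176041 → y ← 1.647720 + 0.1·(-1.176041) = 1.530116
t=0.200000, y=1.530116: f=-0.900390 → y ← 1.530116 + 0.1·(-0.900390) = 1.440077
y(0.3) ≈ 1.4401

1.4401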